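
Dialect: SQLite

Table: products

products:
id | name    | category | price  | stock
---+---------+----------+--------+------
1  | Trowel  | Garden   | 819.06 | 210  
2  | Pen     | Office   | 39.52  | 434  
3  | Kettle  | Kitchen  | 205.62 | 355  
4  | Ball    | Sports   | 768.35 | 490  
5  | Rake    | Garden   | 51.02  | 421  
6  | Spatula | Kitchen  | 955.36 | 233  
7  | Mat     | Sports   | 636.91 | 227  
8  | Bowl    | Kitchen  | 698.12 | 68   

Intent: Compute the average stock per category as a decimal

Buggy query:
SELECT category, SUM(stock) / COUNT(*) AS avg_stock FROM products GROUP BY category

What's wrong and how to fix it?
Bug: SUM(stock) and COUNT(*) are both integers; the division truncates the fractional part

Fix: Multiply by 1.0 (or CAST to REAL) to force floating-point division

Corrected query:
SELECT category, SUM(stock) * 1.0 / COUNT(*) AS avg_stock FROM products GROUP BY category

Result:
category | avg_stock 
---------+-----------
Garden   | 315.5     
Kitchen  | 218.666667
Office   | 434       
Sports   | 358.5     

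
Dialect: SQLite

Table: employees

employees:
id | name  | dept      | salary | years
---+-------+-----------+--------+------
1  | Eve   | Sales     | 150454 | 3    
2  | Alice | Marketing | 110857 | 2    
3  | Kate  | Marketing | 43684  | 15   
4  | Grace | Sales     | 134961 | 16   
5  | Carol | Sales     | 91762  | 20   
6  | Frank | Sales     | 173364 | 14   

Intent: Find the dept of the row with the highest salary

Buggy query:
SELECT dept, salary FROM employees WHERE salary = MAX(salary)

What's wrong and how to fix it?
Bug: WHERE is evaluated per row; an aggregate over the whole table isn't defined there

Fix: Wrap MAX in a scalar subquery so WHERE compares against a single value

Corrected query:
SELECT dept, salary FROM employees WHERE salary = (SELECT MAX(salary) FROM employees)

Result:
dept  | salary
------+-------
Sales | 173364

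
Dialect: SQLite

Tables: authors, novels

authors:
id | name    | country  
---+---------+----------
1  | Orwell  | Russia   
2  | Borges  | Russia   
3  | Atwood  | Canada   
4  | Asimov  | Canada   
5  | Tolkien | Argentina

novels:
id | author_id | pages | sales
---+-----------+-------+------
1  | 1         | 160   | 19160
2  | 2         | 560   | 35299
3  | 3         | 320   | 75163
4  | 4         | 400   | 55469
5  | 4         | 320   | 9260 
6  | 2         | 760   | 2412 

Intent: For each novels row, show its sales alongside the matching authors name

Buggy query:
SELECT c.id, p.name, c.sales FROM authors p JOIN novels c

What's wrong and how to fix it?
Bug: JOIN with no ON clause produces a cartesian product; every novels row pairs with every authors row

Fix: Add ON c.author_id = p.id to the JOIN

Corrected query:
SELECT c.id, p.name, c.sales FROM authors p JOIN novels c ON c.author_id = p.id

Result:
id | name   | sales
---+--------+------
1  | Orwell | 19160
2  | Borges | 35299
3  | Atwood | 75163
4  | Asimov | 55469
5  | Asimov | 9260 
6  | Borges | 2412 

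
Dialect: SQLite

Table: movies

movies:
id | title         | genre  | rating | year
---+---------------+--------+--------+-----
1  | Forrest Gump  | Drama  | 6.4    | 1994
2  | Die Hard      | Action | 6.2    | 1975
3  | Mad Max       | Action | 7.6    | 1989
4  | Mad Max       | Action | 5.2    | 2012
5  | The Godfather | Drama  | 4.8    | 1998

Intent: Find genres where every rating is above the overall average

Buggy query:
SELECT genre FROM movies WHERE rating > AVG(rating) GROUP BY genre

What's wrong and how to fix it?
Bug: AVG() is an aggregate; it can't sit directly in WHERE

Fix: Compute the overall average in a scalar subquery and compare each group's MIN against it in HAVING

Corrected query:
SELECT genre FROM movies GROUP BY genre HAVING MIN(rating) > (SELECT AVG(rating) FROM movies)

Result:
(no rows)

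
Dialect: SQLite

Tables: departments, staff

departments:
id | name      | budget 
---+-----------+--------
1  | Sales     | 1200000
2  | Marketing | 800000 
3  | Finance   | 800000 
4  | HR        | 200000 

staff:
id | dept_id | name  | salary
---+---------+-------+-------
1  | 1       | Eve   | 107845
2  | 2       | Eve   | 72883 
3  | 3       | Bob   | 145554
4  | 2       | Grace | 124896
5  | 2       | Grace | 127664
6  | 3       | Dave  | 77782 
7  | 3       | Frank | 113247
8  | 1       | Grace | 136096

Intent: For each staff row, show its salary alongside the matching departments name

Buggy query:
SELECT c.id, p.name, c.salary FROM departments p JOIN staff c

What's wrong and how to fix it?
Bug: JOIN with no ON clause produces a cartesian product; every staff row pairs with every departments row

Fix: Specify the join condition linking the foreign key to the parent id

Corrected query:
SELECT c.id, p.name, c.salary FROM departments p JOIN staff c ON c.dept_id = p.id

Result:
id | name      | salary
---+-----------+-------
1  | Sales     | 107845
2  | Marketing | 72883 
3  | Finance   | 145554
4  | Marketing | 124896
5  | Marketing | 127664
6  | Finance   | 77782 
7  | Finance   | 113247
8  | Sales     | 136096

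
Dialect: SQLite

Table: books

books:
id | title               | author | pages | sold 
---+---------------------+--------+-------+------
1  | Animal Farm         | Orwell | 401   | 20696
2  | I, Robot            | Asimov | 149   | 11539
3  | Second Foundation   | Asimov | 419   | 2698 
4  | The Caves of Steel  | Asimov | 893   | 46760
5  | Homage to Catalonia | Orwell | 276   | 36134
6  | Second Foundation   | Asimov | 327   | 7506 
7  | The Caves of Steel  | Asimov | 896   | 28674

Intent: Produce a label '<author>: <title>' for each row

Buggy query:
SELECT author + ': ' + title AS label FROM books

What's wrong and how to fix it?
Bug: '+' is numeric addition; on text columns SQLite converts them to 0 instead of concatenating

Fix: Replace + with || to concatenate text

Corrected query:
SELECT author || ': ' || title AS label FROM books

Result:
label                      
---------------------------
Orwell: Animal Farm        
Asimov: I, Robot           
Asimov: Second Foundation  
Asimov: The Caves of Steel 
Orwell: Homage to Catalonia
Asimov: Second Foundation  
Asimov: The Caves of Steel 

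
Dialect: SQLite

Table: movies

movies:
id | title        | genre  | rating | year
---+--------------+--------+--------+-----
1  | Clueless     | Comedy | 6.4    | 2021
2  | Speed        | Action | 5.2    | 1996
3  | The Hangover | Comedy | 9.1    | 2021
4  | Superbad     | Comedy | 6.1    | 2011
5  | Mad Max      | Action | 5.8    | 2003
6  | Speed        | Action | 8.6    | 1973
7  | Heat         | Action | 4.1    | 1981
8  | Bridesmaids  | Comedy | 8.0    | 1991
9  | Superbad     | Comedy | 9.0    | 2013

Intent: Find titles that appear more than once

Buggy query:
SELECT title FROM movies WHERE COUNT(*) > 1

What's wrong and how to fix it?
Bug: COUNT(*) is an aggregate and cannot be used in WHERE

Fix: Group first, then use HAVING for the count condition

Corrected query:
SELECT title FROM movies GROUP BY title HAVING COUNT(*) > 1

Result:
title   
--------
Speed   
Superbad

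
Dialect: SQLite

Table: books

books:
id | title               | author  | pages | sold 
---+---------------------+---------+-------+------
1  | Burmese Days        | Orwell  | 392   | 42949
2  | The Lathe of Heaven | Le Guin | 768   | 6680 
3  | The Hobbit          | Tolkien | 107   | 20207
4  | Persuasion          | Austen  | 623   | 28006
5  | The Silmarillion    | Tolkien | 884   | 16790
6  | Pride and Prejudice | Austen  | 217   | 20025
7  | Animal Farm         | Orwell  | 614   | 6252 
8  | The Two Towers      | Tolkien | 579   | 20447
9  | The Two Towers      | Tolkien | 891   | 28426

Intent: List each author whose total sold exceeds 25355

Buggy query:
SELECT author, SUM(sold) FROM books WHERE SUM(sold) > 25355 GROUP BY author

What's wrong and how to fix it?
Bug: Aggregate functions cannot appear in a WHERE clause

Fix: Move the aggregate condition to a HAVING clause

Corrected query:
SELECT author, SUM(sold) FROM books GROUP BY author HAVING SUM(sold) > 25355

Result:
author  | SUM(sold)
--------+----------
Austen  | 48031    
Orwell  | 49201    
Tolkien | 85870    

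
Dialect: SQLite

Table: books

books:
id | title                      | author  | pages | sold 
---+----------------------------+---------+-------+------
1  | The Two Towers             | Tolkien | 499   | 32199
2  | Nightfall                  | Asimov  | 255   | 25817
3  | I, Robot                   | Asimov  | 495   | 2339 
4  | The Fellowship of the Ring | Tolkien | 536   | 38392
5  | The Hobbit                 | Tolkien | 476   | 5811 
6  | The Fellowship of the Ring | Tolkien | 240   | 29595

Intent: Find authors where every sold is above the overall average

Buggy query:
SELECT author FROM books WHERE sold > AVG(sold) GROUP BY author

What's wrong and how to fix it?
Bug: WHERE evaluates per row before aggregation, so AVG() is unavailable

Fix: Compute the overall average in a scalar subquery and compare each group's MIN against it in HAVING

Corrected query:
SELECT author FROM books GROUP BY author HAVING MIN(sold) > (SELECT AVG(sold) FROM books)

Result:
(no rows)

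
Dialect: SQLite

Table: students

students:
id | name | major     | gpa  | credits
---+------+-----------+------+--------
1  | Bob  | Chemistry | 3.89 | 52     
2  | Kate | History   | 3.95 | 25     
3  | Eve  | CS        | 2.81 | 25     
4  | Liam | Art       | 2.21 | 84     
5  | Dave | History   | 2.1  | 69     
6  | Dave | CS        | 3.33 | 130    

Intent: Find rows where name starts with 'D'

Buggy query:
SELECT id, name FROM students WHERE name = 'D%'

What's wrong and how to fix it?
Bug: '=' compares the literal string including the % character; pattern matching needs LIKE

Fix: Use LIKE for wildcard pattern matching

Corrected query:
SELECT id, name FROM students WHERE name LIKE 'D%'

Result:
id | name
---+-----
5  | Dave
6  | Dave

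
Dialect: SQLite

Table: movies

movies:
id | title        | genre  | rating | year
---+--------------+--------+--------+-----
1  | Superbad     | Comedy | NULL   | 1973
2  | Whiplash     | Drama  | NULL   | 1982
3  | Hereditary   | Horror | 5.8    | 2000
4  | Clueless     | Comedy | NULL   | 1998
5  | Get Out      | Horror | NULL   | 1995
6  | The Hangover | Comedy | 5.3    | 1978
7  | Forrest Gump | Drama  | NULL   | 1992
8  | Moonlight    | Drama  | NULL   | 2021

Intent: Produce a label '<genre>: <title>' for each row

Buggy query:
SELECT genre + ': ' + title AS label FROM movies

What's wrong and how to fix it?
Bug: '+' is numeric addition; on text columns SQLite converts them to 0 instead of concatenating

Fix: Replace + with || to concatenate text

Corrected query:
SELECT genre || ': ' || title AS label FROM movies

Result:
label               
--------------------
Comedy: Superbad    
Drama: Whiplash     
Horror: Hereditary  
Comedy: Clueless    
Horror: Get Out     
Comedy: The Hangover
Drama: Forrest Gump 
Drama: Moonlight    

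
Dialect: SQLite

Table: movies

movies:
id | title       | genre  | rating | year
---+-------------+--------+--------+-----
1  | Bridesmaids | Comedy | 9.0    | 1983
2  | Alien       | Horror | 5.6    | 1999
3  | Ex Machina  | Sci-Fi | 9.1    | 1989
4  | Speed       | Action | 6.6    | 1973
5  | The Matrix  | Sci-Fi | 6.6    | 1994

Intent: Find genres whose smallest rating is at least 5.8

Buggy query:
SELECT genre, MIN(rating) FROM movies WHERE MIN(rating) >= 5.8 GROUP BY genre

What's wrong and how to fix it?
Bug: MIN() in WHERE is a misuse of aggregate

Fix: Use HAVING for the per-group MIN condition

Corrected query:
SELECT genre, MIN(rating) FROM movies GROUP BY genre HAVING MIN(rating) >= 5.8

Result:
genre  | MIN(rating)
-------+------------
Action | 6.6        
Comedy | 9          
Sci-Fi | 6.6        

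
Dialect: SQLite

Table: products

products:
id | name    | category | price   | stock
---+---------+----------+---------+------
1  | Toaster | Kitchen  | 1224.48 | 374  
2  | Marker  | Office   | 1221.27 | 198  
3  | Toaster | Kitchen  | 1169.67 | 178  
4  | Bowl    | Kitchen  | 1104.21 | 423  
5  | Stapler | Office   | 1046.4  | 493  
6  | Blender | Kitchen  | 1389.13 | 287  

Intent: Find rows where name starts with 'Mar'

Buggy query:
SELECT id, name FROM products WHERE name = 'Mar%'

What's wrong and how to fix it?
Bug: Wildcards only work with LIKE; '=' treats '%' as a literal character

Fix: Use LIKE for wildcard pattern matching

Corrected query:
SELECT id, name FROM products WHERE name LIKE 'Mar%'

Result:
id | name  
---+-------
2  | Marker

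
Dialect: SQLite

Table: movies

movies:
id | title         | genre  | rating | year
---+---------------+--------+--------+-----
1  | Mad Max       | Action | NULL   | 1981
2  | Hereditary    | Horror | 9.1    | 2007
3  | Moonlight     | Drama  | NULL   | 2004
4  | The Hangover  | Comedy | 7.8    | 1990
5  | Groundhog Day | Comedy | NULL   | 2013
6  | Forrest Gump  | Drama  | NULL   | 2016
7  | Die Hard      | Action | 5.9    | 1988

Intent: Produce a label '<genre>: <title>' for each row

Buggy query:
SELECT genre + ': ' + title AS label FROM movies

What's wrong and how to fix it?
Bug: SQLite uses || for string concatenation; + coerces text to numbers (yielding 0)

Fix: Use the || operator for string concatenation

Corrected query:
SELECT genre || ': ' || title AS label FROM movies

Result:
label                
---------------------
Action: Mad Max      
Horror: Hereditary   
Drama: Moonlight     
Comedy: The Hangover 
Comedy: Groundhog Day
Drama: Forrest Gump  
Action: Die Hard     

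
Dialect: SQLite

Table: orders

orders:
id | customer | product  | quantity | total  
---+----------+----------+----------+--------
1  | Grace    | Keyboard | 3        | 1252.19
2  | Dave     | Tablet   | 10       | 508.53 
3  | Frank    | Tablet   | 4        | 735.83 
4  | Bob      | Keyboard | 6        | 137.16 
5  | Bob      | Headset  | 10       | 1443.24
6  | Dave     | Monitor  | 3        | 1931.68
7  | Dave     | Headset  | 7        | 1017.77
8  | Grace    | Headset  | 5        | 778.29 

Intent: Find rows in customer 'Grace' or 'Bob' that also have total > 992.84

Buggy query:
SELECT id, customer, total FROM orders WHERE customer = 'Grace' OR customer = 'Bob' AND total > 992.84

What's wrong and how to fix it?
Bug: AND binds tighter than OR, so this parses as customer = 'Grace' OR (customer = 'Bob' AND total > 992.84)

Fix: Group the OR with parentheses (or use IN), then AND the threshold

Corrected query:
SELECT id, customer, total FROM orders WHERE (customer = 'Grace' OR customer = 'Bob') AND total > 992.84

Result:
id | customer | total  
---+----------+--------
1  | Grace    | 1252.19
5  | Bob      | 1443.24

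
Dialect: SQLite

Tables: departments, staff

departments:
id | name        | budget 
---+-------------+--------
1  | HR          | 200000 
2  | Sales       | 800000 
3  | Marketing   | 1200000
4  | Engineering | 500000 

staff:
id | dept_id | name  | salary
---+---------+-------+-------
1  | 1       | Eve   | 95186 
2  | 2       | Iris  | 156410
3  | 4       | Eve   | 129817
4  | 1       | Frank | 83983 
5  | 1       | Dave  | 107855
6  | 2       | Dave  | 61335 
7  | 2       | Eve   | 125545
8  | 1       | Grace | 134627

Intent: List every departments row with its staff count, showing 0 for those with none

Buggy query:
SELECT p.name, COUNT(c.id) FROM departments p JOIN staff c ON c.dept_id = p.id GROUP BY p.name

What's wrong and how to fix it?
Bug: INNER JOIN drops departments rows that have no matching staff rows

Fix: Switch to LEFT JOIN to retain unmatched parent rows

Corrected query:
SELECT p.name, COUNT(c.id) FROM departments p LEFT JOIN staff c ON c.dept_id = p.id GROUP BY p.name

Result:
name        | COUNT(c.id)
------------+------------
Engineering | 1          
HR          | 4          
Marketing   | 0          
Sales       | 3          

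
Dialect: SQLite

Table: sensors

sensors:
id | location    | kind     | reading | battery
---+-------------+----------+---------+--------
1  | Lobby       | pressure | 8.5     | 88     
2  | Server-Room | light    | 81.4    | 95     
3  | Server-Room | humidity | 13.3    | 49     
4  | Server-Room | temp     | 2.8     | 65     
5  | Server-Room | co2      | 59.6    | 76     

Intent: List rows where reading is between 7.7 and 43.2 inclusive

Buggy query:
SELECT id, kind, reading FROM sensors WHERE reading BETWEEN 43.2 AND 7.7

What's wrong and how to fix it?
Bug: BETWEEN expects the lower bound first; with 43.2 AND 7.7 the range is empty

Fix: Write BETWEEN 7.7 AND 43.2

Corrected query:
SELECT id, kind, reading FROM sensors WHERE reading BETWEEN 7.7 AND 43.2

Result:
id | kind     | reading
---+----------+--------
1  | pressure | 8.5    
3  | humidity | 13.3   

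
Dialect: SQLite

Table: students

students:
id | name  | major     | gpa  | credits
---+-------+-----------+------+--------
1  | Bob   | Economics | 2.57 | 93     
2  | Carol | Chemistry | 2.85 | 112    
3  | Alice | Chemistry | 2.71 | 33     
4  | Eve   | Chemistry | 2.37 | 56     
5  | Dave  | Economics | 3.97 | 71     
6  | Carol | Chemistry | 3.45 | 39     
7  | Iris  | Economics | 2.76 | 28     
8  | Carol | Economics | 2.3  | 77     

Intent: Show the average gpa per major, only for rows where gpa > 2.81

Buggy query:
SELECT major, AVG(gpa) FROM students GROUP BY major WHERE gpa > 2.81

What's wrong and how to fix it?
Bug: Row-level WHERE must come before GROUP BY in the clause order

Fix: Move the WHERE clause before GROUP BY

Corrected query:
SELECT major, AVG(gpa) FROM students WHERE gpa > 2.81 GROUP BY major

Result:
major     | AVG(gpa)
----------+---------
Chemistry | 3.15    
Economics | 3.97    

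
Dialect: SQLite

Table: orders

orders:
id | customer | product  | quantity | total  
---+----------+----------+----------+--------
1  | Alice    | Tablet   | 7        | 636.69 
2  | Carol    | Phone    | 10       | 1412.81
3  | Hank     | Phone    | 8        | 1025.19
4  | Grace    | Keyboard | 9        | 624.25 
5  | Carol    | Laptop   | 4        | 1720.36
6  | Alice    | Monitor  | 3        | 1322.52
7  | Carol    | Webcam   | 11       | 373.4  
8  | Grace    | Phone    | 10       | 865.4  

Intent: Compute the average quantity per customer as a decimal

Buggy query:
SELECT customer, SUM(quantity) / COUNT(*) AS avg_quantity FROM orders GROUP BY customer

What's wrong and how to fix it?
Bug: Both operands are integers, so '/' performs integer division and truncates

Fix: Multiply by 1.0 (or CAST to REAL) to force floating-point division

Corrected query:
SELECT customer, SUM(quantity) * 1.0 / COUNT(*) AS avg_quantity FROM orders GROUP BY customer

Result:
customer | avg_quantity
---------+-------------
Alice    | 5           
Carol    | 8.333333    
Grace    | 9.5         
Hank     | 8           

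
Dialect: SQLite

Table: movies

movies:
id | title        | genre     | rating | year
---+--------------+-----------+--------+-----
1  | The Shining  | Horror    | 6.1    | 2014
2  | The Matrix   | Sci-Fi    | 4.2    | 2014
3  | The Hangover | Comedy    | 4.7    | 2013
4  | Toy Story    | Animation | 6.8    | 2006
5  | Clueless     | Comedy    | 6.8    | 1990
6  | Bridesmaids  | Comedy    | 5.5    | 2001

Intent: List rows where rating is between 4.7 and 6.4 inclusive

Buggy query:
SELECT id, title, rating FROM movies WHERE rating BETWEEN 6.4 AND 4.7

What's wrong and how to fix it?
Bug: The bounds are reversed; BETWEEN a AND b requires a <= b to match anything

Fix: Write BETWEEN 4.7 AND 6.4

Corrected query:
SELECT id, title, rating FROM movies WHERE rating BETWEEN 4.7 AND 6.4

Result:
id | title        | rating
---+--------------+-------
1  | The Shining  | 6.1   
3  | The Hangover | 4.7   
6  | Bridesmaids  | 5.5   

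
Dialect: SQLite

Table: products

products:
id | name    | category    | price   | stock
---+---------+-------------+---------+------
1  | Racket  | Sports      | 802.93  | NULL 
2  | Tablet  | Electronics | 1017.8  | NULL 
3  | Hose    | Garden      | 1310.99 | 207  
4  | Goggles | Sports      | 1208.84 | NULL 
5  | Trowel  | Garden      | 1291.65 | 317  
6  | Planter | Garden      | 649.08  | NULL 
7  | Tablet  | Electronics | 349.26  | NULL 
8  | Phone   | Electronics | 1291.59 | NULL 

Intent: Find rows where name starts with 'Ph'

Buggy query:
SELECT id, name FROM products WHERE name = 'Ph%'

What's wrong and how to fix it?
Bug: Wildcards only work with LIKE; '=' treats '%' as a literal character

Fix: Use LIKE for wildcard pattern matching

Corrected query:
SELECT id, name FROM products WHERE name LIKE 'Ph%'

Result:
id | name 
---+------
8  | Phone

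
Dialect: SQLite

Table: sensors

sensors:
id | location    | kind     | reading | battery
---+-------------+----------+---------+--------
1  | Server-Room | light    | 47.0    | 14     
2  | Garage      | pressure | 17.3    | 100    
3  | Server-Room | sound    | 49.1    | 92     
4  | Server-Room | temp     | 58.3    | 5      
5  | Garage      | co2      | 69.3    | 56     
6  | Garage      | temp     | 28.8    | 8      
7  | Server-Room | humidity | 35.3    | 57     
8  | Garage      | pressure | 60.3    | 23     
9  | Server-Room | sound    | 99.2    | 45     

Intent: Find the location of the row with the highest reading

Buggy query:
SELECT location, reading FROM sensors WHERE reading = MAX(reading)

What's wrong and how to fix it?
Bug: WHERE is evaluated per row; an aggregate over the whole table isn't defined there

Fix: Use a subquery: WHERE reading = (SELECT MAX(reading) FROM sensors)

Corrected query:
SELECT location, reading FROM sensors WHERE reading = (SELECT MAX(reading) FROM sensors)

Result:
location    | reading
------------+--------
Server-Room | 99.2   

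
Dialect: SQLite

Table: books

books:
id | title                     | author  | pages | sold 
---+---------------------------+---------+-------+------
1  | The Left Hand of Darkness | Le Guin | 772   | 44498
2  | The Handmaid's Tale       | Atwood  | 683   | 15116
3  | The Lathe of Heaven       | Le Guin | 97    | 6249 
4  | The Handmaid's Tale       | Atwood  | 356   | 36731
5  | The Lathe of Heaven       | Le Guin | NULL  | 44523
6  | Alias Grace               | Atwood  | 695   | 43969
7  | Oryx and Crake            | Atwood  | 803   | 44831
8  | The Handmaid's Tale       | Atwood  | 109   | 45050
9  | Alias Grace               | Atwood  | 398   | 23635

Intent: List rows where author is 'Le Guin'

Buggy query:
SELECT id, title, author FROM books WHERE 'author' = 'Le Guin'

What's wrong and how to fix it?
Bug: Single quotes denote string literals in SQL; the column name is being compared as a constant string

Fix: Reference the column as author without single quotes

Corrected query:
SELECT id, title, author FROM books WHERE author = 'Le Guin'

Result:
id | title                     | author 
---+---------------------------+--------
1  | The Left Hand of Darkness | Le Guin
3  | The Lathe of Heaven       | Le Guin
5  | The Lathe of Heaven       | Le Guin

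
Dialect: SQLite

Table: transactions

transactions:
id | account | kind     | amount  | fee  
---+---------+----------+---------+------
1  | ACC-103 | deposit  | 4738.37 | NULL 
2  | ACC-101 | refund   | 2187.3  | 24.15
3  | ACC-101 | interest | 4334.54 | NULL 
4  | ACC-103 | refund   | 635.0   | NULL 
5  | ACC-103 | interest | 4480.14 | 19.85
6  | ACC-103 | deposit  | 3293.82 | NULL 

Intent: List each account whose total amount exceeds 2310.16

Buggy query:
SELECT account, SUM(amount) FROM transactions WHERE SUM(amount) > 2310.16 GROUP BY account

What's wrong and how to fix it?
Bug: WHERE runs before GROUP BY, so aggregates aren't available there

Fix: Use HAVING (which filters groups after aggregation) instead of WHERE

Corrected query:
SELECT account, SUM(amount) FROM transactions GROUP BY account HAVING SUM(amount) > 2310.16

Result:
account | SUM(amount)
--------+------------
ACC-101 | 6521.84    
ACC-103 | 13147.33   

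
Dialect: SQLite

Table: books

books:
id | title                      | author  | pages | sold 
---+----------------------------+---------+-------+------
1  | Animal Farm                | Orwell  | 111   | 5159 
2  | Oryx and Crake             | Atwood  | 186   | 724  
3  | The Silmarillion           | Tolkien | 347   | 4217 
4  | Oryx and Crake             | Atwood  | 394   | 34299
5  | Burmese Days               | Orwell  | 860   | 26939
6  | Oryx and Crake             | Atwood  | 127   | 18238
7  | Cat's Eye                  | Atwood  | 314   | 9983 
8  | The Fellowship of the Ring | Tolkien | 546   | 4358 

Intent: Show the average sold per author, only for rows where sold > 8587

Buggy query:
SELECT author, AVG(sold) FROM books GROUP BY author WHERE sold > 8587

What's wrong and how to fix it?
Bug: Row-level WHERE must come before GROUP BY in the clause order

Fix: Place WHERE between FROM and GROUP BY

Corrected query:
SELECT author, AVG(sold) FROM books WHERE sold > 8587 GROUP BY author

Result:
author | AVG(sold)
-------+----------
Atwood | 20840    
Orwell | 26939    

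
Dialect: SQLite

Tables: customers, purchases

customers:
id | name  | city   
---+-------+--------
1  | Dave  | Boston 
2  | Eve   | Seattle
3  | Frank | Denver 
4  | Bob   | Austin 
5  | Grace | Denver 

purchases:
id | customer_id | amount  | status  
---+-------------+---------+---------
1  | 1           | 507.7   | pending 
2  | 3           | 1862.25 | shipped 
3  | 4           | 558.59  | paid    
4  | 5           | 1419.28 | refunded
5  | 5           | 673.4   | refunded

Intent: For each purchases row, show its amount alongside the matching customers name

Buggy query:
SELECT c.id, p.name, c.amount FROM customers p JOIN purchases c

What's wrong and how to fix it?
Bug: Missing join condition: each purchases row is matched to all customers rows instead of just its own

Fix: Add ON c.customer_id = p.id to the JOIN

Corrected query:
SELECT c.id, p.name, c.amount FROM customers p JOIN purchases c ON c.customer_id = p.id

Result:
id | name  | amount 
---+-------+--------
1  | Dave  | 507.7  
2  | Frank | 1862.25
3  | Bob   | 558.59 
4  | Grace | 1419.28
5  | Grace | 673.4  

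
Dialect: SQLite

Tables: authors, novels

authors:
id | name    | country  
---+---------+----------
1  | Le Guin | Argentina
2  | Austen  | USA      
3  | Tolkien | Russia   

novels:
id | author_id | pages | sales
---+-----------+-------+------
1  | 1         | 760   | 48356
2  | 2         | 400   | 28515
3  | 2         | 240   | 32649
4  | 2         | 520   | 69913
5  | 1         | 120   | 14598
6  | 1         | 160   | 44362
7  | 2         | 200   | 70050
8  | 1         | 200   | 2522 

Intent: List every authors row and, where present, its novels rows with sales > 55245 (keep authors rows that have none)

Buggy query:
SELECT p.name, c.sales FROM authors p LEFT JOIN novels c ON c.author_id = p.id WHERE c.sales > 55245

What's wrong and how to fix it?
Bug: A WHERE condition on the right-hand table after LEFT JOIN drops unmatched parents

Fix: Move the right-table condition into the ON clause so unmatched parents are kept

Corrected query:
SELECT p.name, c.sales FROM authors p LEFT JOIN novels c ON c.author_id = p.id AND c.sales > 55245

Result:
name    | sales
--------+------
Le Guin | NULL 
Austen  | 69913
Austen  | 70050
Tolkien | NULL 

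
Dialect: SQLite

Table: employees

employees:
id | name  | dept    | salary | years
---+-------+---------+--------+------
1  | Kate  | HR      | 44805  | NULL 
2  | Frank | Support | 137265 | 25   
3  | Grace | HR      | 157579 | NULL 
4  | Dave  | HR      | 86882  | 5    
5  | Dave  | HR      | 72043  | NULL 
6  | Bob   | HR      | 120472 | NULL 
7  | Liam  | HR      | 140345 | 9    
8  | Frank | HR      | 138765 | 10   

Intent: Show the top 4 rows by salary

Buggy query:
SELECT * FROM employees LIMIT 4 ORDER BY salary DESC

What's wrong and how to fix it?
Bug: LIMIT must come after ORDER BY

Fix: Sort with ORDER BY, then apply LIMIT

Corrected query:
SELECT * FROM employees ORDER BY salary DESC LIMIT 4

Result:
id | name  | dept    | salary | years
---+-------+---------+--------+------
3  | Grace | HR      | 157579 | NULL 
7  | Liam  | HR      | 140345 | 9    
8  | Frank | HR      | 138765 | 10   
2  | Frank | Support | 137265 | 25   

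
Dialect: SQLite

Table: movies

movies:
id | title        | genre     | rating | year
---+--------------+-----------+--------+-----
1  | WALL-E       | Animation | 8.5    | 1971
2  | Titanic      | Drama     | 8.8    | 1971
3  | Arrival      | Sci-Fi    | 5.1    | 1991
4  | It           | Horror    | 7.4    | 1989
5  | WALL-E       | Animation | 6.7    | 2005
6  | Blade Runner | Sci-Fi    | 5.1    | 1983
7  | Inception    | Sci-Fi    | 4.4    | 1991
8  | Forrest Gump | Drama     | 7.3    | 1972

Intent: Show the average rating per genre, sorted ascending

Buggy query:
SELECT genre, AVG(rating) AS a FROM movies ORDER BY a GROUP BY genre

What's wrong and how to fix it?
Bug: GROUP BY must precede ORDER BY

Fix: Reorder: SELECT … FROM … GROUP BY … ORDER BY …

Corrected query:
SELECT genre, AVG(rating) AS a FROM movies GROUP BY genre ORDER BY a

Result:
genre     | a       
----------+---------
Sci-Fi    | 4.866667
Horror    | 7.4     
Animation | 7.6     
Drama     | 8.05    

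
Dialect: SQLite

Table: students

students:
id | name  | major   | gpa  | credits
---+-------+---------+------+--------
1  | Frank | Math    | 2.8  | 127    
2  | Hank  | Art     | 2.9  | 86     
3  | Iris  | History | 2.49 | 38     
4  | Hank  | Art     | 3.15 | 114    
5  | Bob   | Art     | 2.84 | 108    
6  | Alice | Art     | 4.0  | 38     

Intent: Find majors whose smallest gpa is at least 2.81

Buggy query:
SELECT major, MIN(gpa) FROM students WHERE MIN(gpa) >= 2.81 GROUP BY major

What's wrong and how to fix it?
Bug: MIN() in WHERE is a misuse of aggregate

Fix: Replace WHERE with HAVING after the GROUP BY

Corrected query:
SELECT major, MIN(gpa) FROM students GROUP BY major HAVING MIN(gpa) >= 2.81

Result:
major | MIN(gpa)
------+---------
Art   | 2.84    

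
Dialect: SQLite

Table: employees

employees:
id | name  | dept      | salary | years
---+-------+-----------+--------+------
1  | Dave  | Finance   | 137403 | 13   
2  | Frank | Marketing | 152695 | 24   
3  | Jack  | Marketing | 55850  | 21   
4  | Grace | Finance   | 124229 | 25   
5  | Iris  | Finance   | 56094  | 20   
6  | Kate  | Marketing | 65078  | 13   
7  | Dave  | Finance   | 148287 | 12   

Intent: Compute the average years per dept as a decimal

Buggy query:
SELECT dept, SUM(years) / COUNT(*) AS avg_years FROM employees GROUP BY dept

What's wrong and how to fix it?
Bug: SUM(years) and COUNT(*) are both integers; the division truncates the fractional part

Fix: Cast one side to REAL so the division keeps the fractional part

Corrected query:
SELECT dept, SUM(years) * 1.0 / COUNT(*) AS avg_years FROM employees GROUP BY dept

Result:
dept      | avg_years
----------+----------
Finance   | 17.5     
Marketing | 19.333333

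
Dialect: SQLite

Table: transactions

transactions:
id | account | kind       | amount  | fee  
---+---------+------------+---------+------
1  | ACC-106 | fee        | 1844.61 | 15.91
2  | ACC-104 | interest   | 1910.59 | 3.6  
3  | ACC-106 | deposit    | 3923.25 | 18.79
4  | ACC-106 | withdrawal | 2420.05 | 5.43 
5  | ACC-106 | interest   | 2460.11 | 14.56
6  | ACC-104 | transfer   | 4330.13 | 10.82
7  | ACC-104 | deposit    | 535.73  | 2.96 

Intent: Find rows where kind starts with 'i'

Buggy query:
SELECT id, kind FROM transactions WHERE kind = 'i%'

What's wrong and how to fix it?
Bug: '=' compares the literal string including the % character; pattern matching needs LIKE

Fix: Use LIKE for wildcard pattern matching

Corrected query:
SELECT id, kind FROM transactions WHERE kind LIKE 'i%'

Result:
id | kind    
---+---------
2  | interest
5  | interest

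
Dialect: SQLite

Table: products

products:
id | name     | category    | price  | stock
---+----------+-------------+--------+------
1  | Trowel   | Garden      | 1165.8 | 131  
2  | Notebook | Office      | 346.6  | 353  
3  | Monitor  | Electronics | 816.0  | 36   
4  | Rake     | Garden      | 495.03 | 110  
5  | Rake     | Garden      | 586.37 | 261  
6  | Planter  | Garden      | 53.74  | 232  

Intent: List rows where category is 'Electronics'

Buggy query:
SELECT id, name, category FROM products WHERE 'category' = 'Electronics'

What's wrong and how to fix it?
Bug: Single quotes denote string literals in SQL; the column name is being compared as a constant string

Fix: Remove the quotes around the column name (or use double quotes for an identifier)

Corrected query:
SELECT id, name, category FROM products WHERE category = 'Electronics'

Result:
id | name    | category   
---+---------+------------
3  | Monitor | Electronics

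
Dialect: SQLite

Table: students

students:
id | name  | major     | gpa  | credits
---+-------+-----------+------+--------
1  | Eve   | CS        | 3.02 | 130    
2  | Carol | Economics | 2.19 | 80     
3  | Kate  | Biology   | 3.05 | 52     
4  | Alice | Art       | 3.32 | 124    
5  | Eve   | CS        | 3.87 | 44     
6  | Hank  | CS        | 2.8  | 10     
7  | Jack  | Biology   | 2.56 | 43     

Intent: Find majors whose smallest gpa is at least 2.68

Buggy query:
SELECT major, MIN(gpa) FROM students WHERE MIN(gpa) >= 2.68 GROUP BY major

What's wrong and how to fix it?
Bug: MIN() in WHERE is a misuse of aggregate

Fix: Use HAVING for the per-group MIN condition

Corrected query:
SELECT major, MIN(gpa) FROM students GROUP BY major HAVING MIN(gpa) >= 2.68

Result:
major | MIN(gpa)
------+---------
Art   | 3.32    
CS    | 2.8     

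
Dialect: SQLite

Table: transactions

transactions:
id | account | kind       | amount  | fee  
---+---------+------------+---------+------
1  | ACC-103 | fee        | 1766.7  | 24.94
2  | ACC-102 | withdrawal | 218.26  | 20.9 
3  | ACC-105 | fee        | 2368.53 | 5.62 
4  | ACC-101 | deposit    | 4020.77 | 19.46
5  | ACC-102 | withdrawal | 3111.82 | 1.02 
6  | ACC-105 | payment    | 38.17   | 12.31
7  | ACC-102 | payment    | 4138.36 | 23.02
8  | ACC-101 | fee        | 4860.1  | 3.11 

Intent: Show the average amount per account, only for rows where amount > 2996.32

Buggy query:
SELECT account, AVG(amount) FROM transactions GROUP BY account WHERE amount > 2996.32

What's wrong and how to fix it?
Bug: Row-level WHERE must come before GROUP BY in the clause order

Fix: Move the WHERE clause before GROUP BY

Corrected query:
SELECT account, AVG(amount) FROM transactions WHERE amount > 2996.32 GROUP BY account

Result:
account | AVG(amount)
--------+------------
ACC-101 | 4440.435   
ACC-102 | 3625.09    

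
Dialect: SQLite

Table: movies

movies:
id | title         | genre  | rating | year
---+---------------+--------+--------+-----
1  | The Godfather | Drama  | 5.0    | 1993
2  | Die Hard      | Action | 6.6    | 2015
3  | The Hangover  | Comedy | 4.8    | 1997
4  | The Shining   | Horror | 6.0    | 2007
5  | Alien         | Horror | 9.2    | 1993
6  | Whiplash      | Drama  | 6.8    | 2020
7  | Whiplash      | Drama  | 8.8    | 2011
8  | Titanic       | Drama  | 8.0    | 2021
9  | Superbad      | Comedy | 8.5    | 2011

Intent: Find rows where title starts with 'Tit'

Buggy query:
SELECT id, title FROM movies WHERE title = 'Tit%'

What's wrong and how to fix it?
Bug: Wildcards only work with LIKE; '=' treats '%' as a literal character

Fix: Replace '=' with LIKE so 'Tit%' is treated as a pattern

Corrected query:
SELECT id, title FROM movies WHERE title LIKE 'Tit%'

Result:
id | title  
---+--------
8  | Titanic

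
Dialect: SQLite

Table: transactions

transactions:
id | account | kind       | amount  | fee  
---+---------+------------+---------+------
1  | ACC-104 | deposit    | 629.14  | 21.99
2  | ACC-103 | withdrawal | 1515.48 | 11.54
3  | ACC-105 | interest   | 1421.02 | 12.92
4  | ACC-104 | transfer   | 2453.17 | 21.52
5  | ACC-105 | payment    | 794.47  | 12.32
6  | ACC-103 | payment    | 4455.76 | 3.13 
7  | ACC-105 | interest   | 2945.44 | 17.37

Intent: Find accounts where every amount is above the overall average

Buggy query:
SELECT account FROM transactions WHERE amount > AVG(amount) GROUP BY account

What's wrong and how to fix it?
Bug: WHERE evaluates per row before aggregation, so AVG() is unavailable

Fix: Use a subquery for AVG and a HAVING MIN(...) filter so the condition holds for every row in the group

Corrected query:
SELECT account FROM transactions GROUP BY account HAVING MIN(amount) > (SELECT AVG(amount) FROM transactions)

Result:
(no rows)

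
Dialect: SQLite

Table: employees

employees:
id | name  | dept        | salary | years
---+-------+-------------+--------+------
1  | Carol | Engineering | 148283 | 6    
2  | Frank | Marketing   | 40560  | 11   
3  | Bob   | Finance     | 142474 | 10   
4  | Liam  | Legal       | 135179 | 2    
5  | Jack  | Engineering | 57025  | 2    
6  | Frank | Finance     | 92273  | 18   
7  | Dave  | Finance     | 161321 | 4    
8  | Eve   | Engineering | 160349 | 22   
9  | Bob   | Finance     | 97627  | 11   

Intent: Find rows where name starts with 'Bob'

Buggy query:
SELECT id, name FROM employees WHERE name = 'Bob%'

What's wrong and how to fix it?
Bug: Wildcards only work with LIKE; '=' treats '%' as a literal character

Fix: Use LIKE for wildcard pattern matching

Corrected query:
SELECT id, name FROM employees WHERE name LIKE 'Bob%'

Result:
id | name
---+-----
3  | Bob 
9  | Bob 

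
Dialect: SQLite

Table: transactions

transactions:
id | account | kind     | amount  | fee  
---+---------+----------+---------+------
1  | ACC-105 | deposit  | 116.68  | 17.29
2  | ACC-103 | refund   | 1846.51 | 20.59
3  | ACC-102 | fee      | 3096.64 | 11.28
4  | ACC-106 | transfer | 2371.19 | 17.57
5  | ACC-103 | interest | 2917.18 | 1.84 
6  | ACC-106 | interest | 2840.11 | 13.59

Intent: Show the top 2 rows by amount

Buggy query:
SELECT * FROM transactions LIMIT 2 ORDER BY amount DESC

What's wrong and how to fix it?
Bug: ORDER BY cannot follow LIMIT; LIMIT is the final clause

Fix: Sort with ORDER BY, then apply LIMIT

Corrected query:
SELECT * FROM transactions ORDER BY amount DESC LIMIT 2

Result:
id | account | kind     | amount  | fee  
---+---------+----------+---------+------
3  | ACC-102 | fee      | 3096.64 | 11.28
5  | ACC-103 | interest | 2917.18 | 1.84 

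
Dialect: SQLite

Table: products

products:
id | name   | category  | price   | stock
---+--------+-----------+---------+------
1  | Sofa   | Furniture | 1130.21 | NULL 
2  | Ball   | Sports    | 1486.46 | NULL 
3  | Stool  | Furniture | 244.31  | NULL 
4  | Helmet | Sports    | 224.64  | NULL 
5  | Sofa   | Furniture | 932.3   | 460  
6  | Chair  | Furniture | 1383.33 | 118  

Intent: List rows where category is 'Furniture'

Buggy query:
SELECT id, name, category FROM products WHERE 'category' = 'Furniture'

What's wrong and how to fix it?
Bug: Single quotes denote string literals in SQL; the column name is being compared as a constant string

Fix: Remove the quotes around the column name (or use double quotes for an identifier)

Corrected query:
SELECT id, name, category FROM products WHERE category = 'Furniture'

Result:
id | name  | category 
---+-------+----------
1  | Sofa  | Furniture
3  | Stool | Furniture
5  | Sofa  | Furniture
6  | Chair | Furniture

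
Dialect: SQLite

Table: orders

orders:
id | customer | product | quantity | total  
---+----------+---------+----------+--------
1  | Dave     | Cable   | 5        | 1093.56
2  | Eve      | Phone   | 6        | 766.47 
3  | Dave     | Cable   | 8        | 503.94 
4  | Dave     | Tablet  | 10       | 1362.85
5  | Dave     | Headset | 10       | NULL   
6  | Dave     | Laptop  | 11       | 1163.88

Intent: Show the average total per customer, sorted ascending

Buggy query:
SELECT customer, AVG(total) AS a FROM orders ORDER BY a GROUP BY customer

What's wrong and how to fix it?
Bug: ORDER BY appears before GROUP BY; SQL clause order requires GROUP BY first

Fix: Reorder: SELECT … FROM … GROUP BY … ORDER BY …

Corrected query:
SELECT customer, AVG(total) AS a FROM orders GROUP BY customer ORDER BY a

Result:
customer | a        
---------+----------
Eve      | 766.47   
Dave     | 1031.0575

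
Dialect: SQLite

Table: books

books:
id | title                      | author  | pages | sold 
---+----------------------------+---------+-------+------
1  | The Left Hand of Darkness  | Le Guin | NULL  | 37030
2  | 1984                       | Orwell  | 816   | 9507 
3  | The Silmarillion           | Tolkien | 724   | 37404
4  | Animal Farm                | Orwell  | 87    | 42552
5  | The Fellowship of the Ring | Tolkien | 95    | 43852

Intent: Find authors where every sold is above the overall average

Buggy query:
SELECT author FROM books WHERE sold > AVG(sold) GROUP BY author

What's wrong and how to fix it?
Bug: WHERE evaluates per row before aggregation, so AVG() is unavailable

Fix: Use a subquery for AVG and a HAVING MIN(...) filter so the condition holds for every row in the group

Corrected query:
SELECT author FROM books GROUP BY author HAVING MIN(sold) > (SELECT AVG(sold) FROM books)

Result:
author 
-------
Le Guin
Tolkien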